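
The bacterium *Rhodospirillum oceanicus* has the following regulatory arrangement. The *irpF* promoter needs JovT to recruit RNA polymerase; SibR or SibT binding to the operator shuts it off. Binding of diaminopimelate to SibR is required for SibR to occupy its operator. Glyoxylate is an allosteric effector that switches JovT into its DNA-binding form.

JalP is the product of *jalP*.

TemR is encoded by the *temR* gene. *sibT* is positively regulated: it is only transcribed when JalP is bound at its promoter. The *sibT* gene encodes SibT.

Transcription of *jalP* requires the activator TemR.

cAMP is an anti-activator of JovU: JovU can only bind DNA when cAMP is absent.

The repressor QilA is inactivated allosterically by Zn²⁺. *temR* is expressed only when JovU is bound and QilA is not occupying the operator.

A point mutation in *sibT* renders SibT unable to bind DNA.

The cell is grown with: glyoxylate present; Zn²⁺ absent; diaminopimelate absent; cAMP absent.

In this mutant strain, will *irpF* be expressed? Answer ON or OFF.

ON

Glyoxylate is present, so JovT is active.
Diaminopimelate is absent, so SibR is inactive.
SibT is non-functional in this strain, so it has no effect.
No repressor is bound and JovT is active, so *irpF* is transcribed.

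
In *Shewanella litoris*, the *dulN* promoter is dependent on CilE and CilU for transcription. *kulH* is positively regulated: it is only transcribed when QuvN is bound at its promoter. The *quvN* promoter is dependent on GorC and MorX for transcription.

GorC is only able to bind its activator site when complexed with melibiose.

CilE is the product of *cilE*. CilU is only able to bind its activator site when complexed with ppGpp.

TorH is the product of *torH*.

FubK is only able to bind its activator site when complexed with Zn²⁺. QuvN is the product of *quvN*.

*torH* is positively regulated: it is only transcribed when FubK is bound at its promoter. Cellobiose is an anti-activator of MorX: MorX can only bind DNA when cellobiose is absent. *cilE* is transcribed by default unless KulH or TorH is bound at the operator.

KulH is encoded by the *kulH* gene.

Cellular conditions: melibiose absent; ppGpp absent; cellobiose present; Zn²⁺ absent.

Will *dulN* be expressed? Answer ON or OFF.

Melibiose is absent, so GorC is inactive.
Cellobiose is present, so MorX is inactive.
Required activator GorC is absent, so *quvN* is not transcribed.
So QuvN is not produced.
Required activator QuvN is absent, so *kulH* is not transcribed.
So KulH is not produced.
Zn²⁺ is absent, so FubK is inactive.
Required activator FubK is absent, so *torH* is not transcribed.
So TorH is not produced.
With no repressor bound, *cilE* is transcribed.
So CilE is produced and active.
ppGpp is absent, so CilU is inactive.
Required activator CilU is absent, so *dulN* is not transcribed.

OFF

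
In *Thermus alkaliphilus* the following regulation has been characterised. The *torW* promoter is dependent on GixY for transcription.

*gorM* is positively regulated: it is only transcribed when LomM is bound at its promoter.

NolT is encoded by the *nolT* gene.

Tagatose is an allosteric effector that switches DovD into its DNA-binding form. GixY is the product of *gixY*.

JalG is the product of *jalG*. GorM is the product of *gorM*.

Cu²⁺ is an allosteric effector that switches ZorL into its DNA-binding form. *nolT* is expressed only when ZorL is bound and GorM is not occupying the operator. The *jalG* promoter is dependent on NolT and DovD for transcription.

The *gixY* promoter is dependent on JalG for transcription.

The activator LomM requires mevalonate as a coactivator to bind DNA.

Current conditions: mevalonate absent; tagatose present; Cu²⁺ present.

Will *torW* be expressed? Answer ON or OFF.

Mevalonate is absent, so LomM is inactive.
Required activator LomM is absent, so *gorM* is not transcribed.
So GorM is not produced.
Cu²⁺ is present, so ZorL is active.
No repressor is bound and ZorL is active, so *nolT* is transcribed.
So NolT is produced and active.
Tagatose is present, so DovD is active.
No repressor is bound and NolT and DovD are active, so *jalG* is transcribed.
So JalG is produced and active.
No repressor is bound and JalG is active, so *gixY* is transcribed.
So GixY is produced and active.
No repressor is bound and GixY is active, so *torW* is transcribed.

ON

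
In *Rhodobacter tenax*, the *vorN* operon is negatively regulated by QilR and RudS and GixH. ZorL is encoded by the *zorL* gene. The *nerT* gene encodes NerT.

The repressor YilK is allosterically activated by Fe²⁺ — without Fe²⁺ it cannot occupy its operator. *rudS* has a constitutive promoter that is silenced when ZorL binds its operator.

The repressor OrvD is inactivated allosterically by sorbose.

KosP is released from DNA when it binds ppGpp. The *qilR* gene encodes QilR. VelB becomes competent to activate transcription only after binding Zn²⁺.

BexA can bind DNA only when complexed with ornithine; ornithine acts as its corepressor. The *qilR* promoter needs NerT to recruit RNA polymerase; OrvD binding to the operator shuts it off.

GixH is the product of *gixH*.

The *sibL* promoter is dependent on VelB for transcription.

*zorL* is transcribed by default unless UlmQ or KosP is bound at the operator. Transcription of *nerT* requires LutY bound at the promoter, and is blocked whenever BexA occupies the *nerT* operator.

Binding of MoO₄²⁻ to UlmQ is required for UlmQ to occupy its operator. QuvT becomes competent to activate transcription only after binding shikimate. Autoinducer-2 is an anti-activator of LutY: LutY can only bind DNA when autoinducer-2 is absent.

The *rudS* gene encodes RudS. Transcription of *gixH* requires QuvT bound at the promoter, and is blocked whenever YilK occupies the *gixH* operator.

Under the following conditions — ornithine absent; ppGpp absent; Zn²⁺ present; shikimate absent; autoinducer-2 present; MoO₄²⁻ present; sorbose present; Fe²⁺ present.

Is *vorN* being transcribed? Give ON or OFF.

OFF

Sorbose is present, so OrvD is inactive.
Ornithine is absent, so BexA is inactive.
Autoinducer-2 is present, so LutY is inactive.
Required activator LutY is absent, so *nerT* is not transcribed.
So NerT is not produced.
Required activator NerT is absent, so *qilR* is not transcribed.
So QilR is not produced.
MoO₄²⁻ is present, so UlmQ is active.
ppGpp is absent, so KosP is active.
With repressor UlmQ bound, *zorL* is not transcribed.
So ZorL is not produced.
With no repressor bound, *rudS* is transcribed.
So RudS is produced and active.
Shikimate is absent, so QuvT is inactive.
Fe²⁺ is present, so YilK is active.
With repressor YilK bound, *gixH* is not transcribed.
So GixH is not produced.
With repressor RudS bound, *vorN* is not transcribed.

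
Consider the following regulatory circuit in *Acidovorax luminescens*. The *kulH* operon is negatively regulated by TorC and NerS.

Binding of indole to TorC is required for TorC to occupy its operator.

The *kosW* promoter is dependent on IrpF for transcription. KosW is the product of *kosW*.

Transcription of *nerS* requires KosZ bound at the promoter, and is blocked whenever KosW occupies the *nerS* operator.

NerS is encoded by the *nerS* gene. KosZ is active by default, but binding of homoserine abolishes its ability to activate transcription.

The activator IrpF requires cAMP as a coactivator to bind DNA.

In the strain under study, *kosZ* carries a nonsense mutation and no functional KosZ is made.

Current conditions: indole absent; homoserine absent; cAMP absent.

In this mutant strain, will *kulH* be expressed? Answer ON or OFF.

Indole is absent, so TorC is inactive.
cAMP is absent, so IrpF is inactive.
Required activator IrpF is absent, so *kosW* is not transcribed.
So KosW is not produced.
KosZ is non-functional in this strain, so it has no effect.
Required activator KosZ is absent, so *nerS* is not transcribed.
So NerS is not produced.
With no repressor bound, *kulH* is transcribed.

ON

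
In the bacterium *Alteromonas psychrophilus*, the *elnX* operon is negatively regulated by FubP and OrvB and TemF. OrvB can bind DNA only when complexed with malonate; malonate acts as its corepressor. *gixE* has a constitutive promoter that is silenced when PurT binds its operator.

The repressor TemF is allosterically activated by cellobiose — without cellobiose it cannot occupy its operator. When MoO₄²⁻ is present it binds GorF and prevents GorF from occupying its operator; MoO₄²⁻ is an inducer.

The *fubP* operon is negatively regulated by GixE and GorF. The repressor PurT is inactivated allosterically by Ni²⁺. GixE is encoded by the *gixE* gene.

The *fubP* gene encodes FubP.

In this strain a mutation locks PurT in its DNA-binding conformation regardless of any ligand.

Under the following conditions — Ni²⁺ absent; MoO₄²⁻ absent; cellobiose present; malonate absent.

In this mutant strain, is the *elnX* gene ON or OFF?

OFF

PurT is constitutively active in this strain.
With repressor PurT bound, *gixE* is not transcribed.
So GixE is not produced.
MoO₄²⁻ is absent, so GorF is active.
With repressor GorF bound, *fubP* is not transcribed.
So FubP is not produced.
Malonate is absent, so OrvB is inactive.
Cellobiose is present, so TemF is active.
With repressor TemF bound, *elnX* is not transcribed.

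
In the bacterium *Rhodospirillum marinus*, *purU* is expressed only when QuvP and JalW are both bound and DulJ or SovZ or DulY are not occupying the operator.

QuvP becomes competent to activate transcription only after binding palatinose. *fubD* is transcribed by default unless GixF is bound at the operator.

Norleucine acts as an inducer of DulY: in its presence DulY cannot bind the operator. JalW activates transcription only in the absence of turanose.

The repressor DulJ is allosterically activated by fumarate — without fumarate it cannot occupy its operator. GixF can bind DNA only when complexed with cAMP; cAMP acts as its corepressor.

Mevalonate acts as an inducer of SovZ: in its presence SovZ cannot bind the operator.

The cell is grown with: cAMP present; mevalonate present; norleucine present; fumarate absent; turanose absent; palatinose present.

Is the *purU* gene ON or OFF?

Fumarate is absent, so DulJ is inactive.
Palatinose is present, so QuvP is active.
Turanose is absent, so JalW is active.
Mevalonate is present, so SovZ is inactive.
Norleucine is present, so DulY is inactive.
No repressor is bound and QuvP and JalW are active, so *purU* is transcribed.

ON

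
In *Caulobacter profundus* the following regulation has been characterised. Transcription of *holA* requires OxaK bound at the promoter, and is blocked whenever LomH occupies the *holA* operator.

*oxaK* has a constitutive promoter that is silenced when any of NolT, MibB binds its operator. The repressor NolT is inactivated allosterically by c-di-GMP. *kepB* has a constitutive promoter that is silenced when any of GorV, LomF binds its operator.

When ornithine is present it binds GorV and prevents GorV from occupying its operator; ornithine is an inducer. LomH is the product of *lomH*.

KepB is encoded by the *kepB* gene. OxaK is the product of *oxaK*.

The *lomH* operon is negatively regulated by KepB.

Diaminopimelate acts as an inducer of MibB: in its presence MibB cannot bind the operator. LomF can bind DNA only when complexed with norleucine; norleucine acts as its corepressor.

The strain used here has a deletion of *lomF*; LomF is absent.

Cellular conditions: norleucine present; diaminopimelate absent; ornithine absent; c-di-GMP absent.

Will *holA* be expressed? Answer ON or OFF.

c-di-GMP is absent, so NolT is active.
Diaminopimelate is absent, so MibB is active.
With repressor NolT bound, *oxaK* is not transcribed.
So OxaK is not produced.
Ornithine is absent, so GorV is active.
LomF is non-functional in this strain, so it has no effect.
With repressor GorV bound, *kepB* is not transcribed.
So KepB is not produced.
With no repressor bound, *lomH* is transcribed.
So LomH is produced and active.
With repressor LomH bound, *holA* is not transcribed.

OFF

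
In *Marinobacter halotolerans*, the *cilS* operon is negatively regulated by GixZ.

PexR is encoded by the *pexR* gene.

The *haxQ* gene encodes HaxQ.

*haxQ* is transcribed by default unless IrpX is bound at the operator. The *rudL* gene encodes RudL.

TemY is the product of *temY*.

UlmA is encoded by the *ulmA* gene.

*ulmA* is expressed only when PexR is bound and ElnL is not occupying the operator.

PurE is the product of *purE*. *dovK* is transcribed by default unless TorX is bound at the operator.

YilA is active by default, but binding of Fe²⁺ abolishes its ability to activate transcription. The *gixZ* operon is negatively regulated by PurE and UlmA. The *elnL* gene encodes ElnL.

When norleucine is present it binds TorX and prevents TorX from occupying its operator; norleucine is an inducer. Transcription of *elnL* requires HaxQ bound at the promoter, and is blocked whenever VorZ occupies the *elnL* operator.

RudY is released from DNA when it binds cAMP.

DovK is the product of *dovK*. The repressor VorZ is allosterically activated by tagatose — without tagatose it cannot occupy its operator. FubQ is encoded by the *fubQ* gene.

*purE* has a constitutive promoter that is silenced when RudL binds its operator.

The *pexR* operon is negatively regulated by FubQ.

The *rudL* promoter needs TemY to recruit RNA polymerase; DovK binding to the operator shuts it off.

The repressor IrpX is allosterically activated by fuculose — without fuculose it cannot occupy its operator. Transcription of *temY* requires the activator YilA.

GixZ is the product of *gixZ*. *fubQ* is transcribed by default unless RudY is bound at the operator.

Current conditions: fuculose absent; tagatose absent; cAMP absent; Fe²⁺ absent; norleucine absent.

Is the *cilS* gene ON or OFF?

OFF

Norleucine is absent, so TorX is active.
With repressor TorX bound, *dovK* is not transcribed.
So DovK is not produced.
Fe²⁺ is absent, so YilA is active.
No repressor is bound and YilA is active, so *temY* is transcribed.
So TemY is produced and active.
No repressor is bound and TemY is active, so *rudL* is transcribed.
So RudL is produced and active.
With repressor RudL bound, *purE* is not transcribed.
So PurE is not produced.
cAMP is absent, so RudY is active.
With repressor RudY bound, *fubQ* is not transcribed.
So FubQ is not produced.
With no repressor bound, *pexR* is transcribed.
So PexR is produced and active.
Fuculose is absent, so IrpX is inactive.
With no repressor bound, *haxQ* is transcribed.
So HaxQ is produced and active.
Tagatose is absent, so VorZ is inactive.
No repressor is bound and HaxQ is active, so *elnL* is transcribed.
So ElnL is produced and active.
With repressor ElnL bound, *ulmA* is not transcribed.
So UlmA is not produced.
With no repressor bound, *gixZ* is transcribed.
So GixZ is produced and active.
With repressor GixZ bound, *cilS* is not transcribed.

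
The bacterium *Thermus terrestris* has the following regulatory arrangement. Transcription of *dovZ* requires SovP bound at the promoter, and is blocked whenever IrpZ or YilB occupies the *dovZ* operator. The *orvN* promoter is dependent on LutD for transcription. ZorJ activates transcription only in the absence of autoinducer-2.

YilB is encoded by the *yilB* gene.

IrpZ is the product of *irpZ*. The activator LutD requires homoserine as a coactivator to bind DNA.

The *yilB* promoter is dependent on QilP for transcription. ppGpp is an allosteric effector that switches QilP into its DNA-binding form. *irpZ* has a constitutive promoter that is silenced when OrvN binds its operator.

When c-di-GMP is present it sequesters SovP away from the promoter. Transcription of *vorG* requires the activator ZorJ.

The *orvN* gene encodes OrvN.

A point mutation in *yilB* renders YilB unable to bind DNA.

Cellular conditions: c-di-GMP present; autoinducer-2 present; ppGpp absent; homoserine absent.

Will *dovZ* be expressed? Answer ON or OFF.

Homoserine is absent, so LutD is inactive.
Required activator LutD is absent, so *orvN* is not transcribed.
So OrvN is not produced.
With no repressor bound, *irpZ* is transcribed.
So IrpZ is produced and active.
YilB is non-functional in this strain, so it has no effect.
c-di-GMP is present, so SovP is inactive.
With repressor IrpZ bound, *dovZ* is not transcribed.

OFF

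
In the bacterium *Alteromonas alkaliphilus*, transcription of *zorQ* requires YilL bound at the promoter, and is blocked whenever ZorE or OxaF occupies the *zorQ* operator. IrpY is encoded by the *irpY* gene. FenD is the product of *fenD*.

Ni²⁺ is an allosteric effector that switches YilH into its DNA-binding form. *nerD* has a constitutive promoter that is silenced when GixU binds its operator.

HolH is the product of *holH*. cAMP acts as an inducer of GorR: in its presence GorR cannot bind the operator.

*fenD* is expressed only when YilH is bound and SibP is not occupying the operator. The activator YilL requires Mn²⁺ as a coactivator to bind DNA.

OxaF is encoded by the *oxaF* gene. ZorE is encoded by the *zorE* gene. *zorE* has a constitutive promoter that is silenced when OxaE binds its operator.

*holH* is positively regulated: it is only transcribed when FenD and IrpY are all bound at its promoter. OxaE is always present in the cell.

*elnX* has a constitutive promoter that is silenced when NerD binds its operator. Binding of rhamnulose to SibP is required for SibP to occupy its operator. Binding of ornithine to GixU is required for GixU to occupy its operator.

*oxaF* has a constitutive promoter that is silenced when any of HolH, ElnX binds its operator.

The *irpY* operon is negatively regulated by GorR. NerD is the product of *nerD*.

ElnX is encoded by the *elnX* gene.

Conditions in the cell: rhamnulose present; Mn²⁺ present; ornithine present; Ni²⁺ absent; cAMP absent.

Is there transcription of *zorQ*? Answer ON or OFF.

OxaE is produced constitutively and is active.
With repressor OxaE bound, *zorE* is not transcribed.
So ZorE is not produced.
Mn²⁺ is present, so YilL is active.
Ni²⁺ is absent, so YilH is inactive.
Rhamnulose is present, so SibP is active.
With repressor SibP bound, *fenD* is not transcribed.
So FenD is not produced.
cAMP is absent, so GorR is active.
With repressor GorR bound, *irpY* is not transcribed.
So IrpY is not produced.
Required activator FenD is absent, so *holH* is not transcribed.
So HolH is not produced.
Ornithine is present, so GixU is active.
With repressor GixU bound, *nerD* is not transcribed.
So NerD is not produced.
With no repressor bound, *elnX* is transcribed.
So ElnX is produced and active.
With repressor ElnX bound, *oxaF* is not transcribed.
So OxaF is not produced.
No repressor is bound and YilL is active, so *zorQ* is transcribed.

ON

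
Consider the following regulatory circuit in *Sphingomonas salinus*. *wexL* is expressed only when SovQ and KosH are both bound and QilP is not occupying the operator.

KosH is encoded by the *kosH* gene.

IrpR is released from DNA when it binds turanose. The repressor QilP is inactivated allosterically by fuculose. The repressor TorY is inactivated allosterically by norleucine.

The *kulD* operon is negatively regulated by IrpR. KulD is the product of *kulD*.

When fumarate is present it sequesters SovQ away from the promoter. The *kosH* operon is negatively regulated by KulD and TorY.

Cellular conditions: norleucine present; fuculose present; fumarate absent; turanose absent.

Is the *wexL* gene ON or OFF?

Fuculose is present, so QilP is inactive.
Fumarate is absent, so SovQ is active.
Turanose is absent, so IrpR is active.
With repressor IrpR bound, *kulD* is not transcribed.
So KulD is not produced.
Norleucine is present, so TorY is inactive.
With no repressor bound, *kosH* is transcribed.
So KosH is produced and active.
No repressor is bound and SovQ and KosH are active, so *wexL* is transcribed.

ON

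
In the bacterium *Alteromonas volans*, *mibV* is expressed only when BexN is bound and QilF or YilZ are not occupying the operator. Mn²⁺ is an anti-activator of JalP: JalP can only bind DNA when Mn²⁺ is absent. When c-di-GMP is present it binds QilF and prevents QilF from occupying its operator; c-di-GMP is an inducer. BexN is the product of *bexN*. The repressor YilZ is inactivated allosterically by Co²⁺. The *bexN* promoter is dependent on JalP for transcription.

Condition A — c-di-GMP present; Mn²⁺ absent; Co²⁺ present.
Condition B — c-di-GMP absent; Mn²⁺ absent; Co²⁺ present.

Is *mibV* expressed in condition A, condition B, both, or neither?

A only

Condition A:
c-di-GMP is present, so QilF is inactive.
Mn²⁺ is absent, so JalP is active.
No repressor is bound and JalP is active, so *bexN* is transcribed.
So BexN is produced and active.
Co²⁺ is present, so YilZ is inactive.
No repressor is bound and BexN is active, so *mibV* is transcribed.
→ *mibV* is ON in A.
Condition B:
c-di-GMP is absent, so QilF is active.
Mn²⁺ is absent, so JalP is active.
No repressor is bound and JalP is active, so *bexN* is transcribed.
So BexN is produced and active.
Co²⁺ is present, so YilZ is inactive.
With repressor QilF bound, *mibV* is not transcribed.
→ *mibV* is OFF in B.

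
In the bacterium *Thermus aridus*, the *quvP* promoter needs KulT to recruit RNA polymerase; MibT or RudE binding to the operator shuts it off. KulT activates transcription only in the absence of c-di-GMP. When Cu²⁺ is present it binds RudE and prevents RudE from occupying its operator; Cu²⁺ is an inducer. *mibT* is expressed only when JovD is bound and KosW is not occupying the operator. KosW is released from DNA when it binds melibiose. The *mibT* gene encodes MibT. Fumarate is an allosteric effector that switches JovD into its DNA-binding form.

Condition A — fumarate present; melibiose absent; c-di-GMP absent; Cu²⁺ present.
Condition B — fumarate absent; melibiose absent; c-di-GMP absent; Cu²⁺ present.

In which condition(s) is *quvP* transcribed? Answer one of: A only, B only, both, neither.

both

Condition A:
Fumarate is present, so JovD is active.
Melibiose is absent, so KosW is active.
With repressor KosW bound, *mibT* is not transcribed.
So MibT is not produced.
c-di-GMP is absent, so KulT is active.
Cu²⁺ is present, so RudE is inactive.
No repressor is bound and KulT is active, so *quvP* is transcribed.
→ *quvP* is ON in A.
Condition B:
Fumarate is absent, so JovD is inactive.
Melibiose is absent, so KosW is active.
With repressor KosW bound, *mibT* is not transcribed.
So MibT is not produced.
c-di-GMP is absent, so KulT is active.
Cu²⁺ is present, so RudE is inactive.
No repressor is bound and KulT is active, so *quvP* is transcribed.
→ *quvP* is ON in B.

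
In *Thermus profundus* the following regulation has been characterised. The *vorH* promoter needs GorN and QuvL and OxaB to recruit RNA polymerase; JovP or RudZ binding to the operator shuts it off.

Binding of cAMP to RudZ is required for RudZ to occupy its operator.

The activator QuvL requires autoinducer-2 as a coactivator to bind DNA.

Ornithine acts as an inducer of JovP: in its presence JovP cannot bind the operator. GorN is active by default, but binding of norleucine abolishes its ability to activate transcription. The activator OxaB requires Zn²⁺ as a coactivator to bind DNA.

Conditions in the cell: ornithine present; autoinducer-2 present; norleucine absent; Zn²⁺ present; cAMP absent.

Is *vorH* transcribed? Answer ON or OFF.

ON

Norleucine is absent, so GorN is active.
Ornithine is present, so JovP is inactive.
cAMP is absent, so RudZ is inactive.
Autoinducer-2 is present, so QuvL is active.
Zn²⁺ is present, so OxaB is active.
No repressor is bound and GorN and QuvL and OxaB are active, so *vorH* is transcribed.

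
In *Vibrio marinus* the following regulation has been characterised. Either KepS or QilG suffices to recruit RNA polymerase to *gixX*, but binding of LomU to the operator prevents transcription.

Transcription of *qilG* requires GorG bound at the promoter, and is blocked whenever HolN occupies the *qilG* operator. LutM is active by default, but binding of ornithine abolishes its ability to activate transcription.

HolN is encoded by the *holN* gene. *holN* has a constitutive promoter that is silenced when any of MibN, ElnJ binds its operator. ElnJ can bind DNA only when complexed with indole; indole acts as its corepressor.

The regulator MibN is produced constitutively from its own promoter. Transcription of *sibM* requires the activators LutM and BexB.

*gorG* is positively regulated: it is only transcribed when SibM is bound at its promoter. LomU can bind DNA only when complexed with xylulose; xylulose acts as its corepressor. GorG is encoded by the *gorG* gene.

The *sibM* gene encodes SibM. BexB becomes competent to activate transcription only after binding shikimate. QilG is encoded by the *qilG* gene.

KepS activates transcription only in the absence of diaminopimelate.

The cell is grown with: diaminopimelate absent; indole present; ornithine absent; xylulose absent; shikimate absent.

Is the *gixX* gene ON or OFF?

ON

Diaminopimelate is absent, so KepS is active.
Ornithine is absent, so LutM is active.
Shikimate is absent, so BexB is inactive.
Required activator BexB is absent, so *sibM* is not transcribed.
So SibM is not produced.
Required activator SibM is absent, so *gorG* is not transcribed.
So GorG is not produced.
MibN is produced constitutively and is active.
Indole is present, so ElnJ is active.
With repressor MibN bound, *holN* is not transcribed.
So HolN is not produced.
Required activator GorG is absent, so *qilG* is not transcribed.
So QilG is not produced.
Xylulose is absent, so LomU is inactive.
Activator KepS is present, so *gixX* is transcribed.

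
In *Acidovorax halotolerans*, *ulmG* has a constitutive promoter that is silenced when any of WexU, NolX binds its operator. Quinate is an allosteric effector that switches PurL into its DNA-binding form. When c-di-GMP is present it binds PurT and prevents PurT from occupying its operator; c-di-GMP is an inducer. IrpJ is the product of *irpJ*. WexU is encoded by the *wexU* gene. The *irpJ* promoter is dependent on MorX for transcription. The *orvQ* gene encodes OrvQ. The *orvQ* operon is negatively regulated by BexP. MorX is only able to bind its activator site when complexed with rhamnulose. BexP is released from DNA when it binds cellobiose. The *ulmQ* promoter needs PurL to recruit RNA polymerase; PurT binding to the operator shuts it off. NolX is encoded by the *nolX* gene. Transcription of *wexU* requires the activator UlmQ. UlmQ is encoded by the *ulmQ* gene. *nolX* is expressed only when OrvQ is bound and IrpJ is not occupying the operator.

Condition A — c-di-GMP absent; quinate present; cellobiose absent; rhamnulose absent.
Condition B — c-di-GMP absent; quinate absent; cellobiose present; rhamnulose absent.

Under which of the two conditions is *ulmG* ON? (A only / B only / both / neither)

Condition A:
c-di-GMP is absent, so PurT is active.
Quinate is present, so PurL is active.
With repressor PurT bound, *ulmQ* is not transcribed.
So UlmQ is not produced.
Required activator UlmQ is absent, so *wexU* is not transcribed.
So WexU is not produced.
Cellobiose is absent, so BexP is active.
With repressor BexP bound, *orvQ* is not transcribed.
So OrvQ is not produced.
Rhamnulose is absent, so MorX is inactive.
Required activator MorX is absent, so *irpJ* is not transcribed.
So IrpJ is not produced.
Required activator OrvQ is absent, so *nolX* is not transcribed.
So NolX is not produced.
With no repressor bound, *ulmG* is transcribed.
→ *ulmG* is ON in A.
Condition B:
c-di-GMP is absent, so PurT is active.
Quinate is absent, so PurL is inactive.
With repressor PurT bound, *ulmQ* is not transcribed.
So UlmQ is not produced.
Required activator UlmQ is absent, so *wexU* is not transcribed.
So WexU is not produced.
Cellobiose is present, so BexP is inactive.
With no repressor bound, *orvQ* is transcribed.
So OrvQ is produced and active.
Rhamnulose is absent, so MorX is inactive.
Required activator MorX is absent, so *irpJ* is not transcribed.
So IrpJ is not produced.
No repressor is bound and OrvQ is active, so *nolX* is transcribed.
So NolX is produced and active.
With repressor NolX bound, *ulmG* is not transcribed.
→ *ulmG* is OFF in B.

A only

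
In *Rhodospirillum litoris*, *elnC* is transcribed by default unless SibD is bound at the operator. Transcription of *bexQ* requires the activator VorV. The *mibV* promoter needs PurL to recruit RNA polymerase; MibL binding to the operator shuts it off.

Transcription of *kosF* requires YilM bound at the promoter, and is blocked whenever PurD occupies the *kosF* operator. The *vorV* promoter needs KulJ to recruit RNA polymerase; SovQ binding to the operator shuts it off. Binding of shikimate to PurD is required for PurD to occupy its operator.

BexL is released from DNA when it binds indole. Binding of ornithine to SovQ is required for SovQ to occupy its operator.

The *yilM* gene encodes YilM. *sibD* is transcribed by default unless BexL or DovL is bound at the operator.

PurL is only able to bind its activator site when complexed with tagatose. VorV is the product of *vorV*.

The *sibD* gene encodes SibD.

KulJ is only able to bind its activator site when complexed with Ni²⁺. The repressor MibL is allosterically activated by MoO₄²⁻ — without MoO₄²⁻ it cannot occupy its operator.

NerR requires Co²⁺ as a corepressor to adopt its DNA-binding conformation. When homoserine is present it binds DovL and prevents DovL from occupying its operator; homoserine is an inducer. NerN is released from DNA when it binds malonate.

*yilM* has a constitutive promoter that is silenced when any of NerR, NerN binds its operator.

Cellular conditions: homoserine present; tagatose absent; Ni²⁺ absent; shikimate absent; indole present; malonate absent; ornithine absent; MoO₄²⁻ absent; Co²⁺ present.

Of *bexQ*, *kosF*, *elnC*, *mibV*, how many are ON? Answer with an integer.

Ni²⁺ is absent, so KulJ is inactive.
Ornithine is absent, so SovQ is inactive.
Required activator KulJ is absent, so *vorV* is not transcribed.
So VorV is not produced.
Required activator VorV is absent, so *bexQ* is not transcribed.
→ *bexQ* is OFF.
Shikimate is absent, so PurD is inactive.
Co²⁺ is present, so NerR is active.
Malonate is absent, so NerN is active.
With repressor NerR bound, *yilM* is not transcribed.
So YilM is not produced.
Required activator YilM is absent, so *kosF* is not transcribed.
→ *kosF* is OFF.
Indole is present, so BexL is inactive.
Homoserine is present, so DovL is inactive.
With no repressor bound, *sibD* is transcribed.
So SibD is produced and active.
With repressor SibD bound, *elnC* is not transcribed.
→ *elnC* is OFF.
Tagatose is absent, so PurL is inactive.
MoO₄²⁻ is absent, so MibL is inactive.
Required activator PurL is absent, so *mibV* is not transcribed.
→ *mibV* is OFF.
0 of the 4 genes are transcribed.

0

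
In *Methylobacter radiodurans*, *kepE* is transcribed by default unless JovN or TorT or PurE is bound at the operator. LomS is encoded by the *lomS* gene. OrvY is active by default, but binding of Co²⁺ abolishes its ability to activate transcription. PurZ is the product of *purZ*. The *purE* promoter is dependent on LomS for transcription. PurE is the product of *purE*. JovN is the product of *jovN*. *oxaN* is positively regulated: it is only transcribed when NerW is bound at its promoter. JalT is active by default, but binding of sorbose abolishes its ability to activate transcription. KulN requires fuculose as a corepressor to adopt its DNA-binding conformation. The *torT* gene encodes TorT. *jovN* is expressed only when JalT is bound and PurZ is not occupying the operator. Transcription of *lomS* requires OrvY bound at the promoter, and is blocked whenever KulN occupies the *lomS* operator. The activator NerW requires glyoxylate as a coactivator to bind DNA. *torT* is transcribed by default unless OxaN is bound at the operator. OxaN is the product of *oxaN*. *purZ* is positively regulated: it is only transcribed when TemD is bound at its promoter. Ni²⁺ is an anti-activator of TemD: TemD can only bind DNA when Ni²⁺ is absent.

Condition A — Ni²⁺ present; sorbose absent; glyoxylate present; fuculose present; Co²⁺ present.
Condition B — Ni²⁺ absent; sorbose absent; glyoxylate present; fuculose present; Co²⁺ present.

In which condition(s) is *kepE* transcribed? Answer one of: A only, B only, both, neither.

Condition A:
Ni²⁺ is present, so TemD is inactive.
Required activator TemD is absent, so *purZ* is not transcribed.
So PurZ is not produced.
Sorbose is absent, so JalT is active.
No repressor is bound and JalT is active, so *jovN* is transcribed.
So JovN is produced and active.
Glyoxylate is present, so NerW is active.
No repressor is bound and NerW is active, so *oxaN* is transcribed.
So OxaN is produced and active.
With repressor OxaN bound, *torT* is not transcribed.
So TorT is not produced.
Fuculose is present, so KulN is active.
Co²⁺ is present, so OrvY is inactive.
With repressor KulN bound, *lomS* is not transcribed.
So LomS is not produced.
Required activator LomS is absent, so *purE* is not transcribed.
So PurE is not produced.
With repressor JovN bound, *kepE* is not transcribed.
→ *kepE* is OFF in A.
Condition B:
Ni²⁺ is absent, so TemD is active.
No repressor is bound and TemD is active, so *purZ* is transcribed.
So PurZ is produced and active.
Sorbose is absent, so JalT is active.
With repressor PurZ bound, *jovN* is not transcribed.
So JovN is not produced.
Glyoxylate is present, so NerW is active.
No repressor is bound and NerW is active, so *oxaN* is transcribed.
So OxaN is produced and active.
With repressor OxaN bound, *torT* is not transcribed.
So TorT is not produced.
Fuculose is present, so KulN is active.
Co²⁺ is present, so OrvY is inactive.
With repressor KulN bound, *lomS* is not transcribed.
So LomS is not produced.
Required activator LomS is absent, so *purE* is not transcribed.
So PurE is not produced.
With no repressor bound, *kepE* is transcribed.
→ *kepE* is ON in B.

B only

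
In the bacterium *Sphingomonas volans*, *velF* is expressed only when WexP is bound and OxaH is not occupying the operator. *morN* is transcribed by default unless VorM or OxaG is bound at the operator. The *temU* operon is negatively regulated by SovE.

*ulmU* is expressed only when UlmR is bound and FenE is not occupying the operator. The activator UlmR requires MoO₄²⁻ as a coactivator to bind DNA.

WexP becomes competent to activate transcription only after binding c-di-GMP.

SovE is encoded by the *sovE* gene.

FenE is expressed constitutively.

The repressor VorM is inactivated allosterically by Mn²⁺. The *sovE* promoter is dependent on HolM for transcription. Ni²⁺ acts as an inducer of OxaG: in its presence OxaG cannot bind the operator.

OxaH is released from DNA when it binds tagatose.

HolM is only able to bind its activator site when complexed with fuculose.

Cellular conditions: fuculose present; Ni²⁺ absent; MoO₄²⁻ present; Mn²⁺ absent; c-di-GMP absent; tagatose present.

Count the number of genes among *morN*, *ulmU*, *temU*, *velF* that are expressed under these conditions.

Mn²⁺ is absent, so VorM is active.
Ni²⁺ is absent, so OxaG is active.
With repressor VorM bound, *morN* is not transcribed.
→ *morN* is OFF.
FenE is produced constitutively and is active.
MoO₄²⁻ is present, so UlmR is active.
With repressor FenE bound, *ulmU* is not transcribed.
→ *ulmU* is OFF.
Fuculose is present, so HolM is active.
No repressor is bound and HolM is active, so *sovE* is transcribed.
So SovE is produced and active.
With repressor SovE bound, *temU* is not transcribed.
→ *temU* is OFF.
Tagatose is present, so OxaH is inactive.
c-di-GMP is absent, so WexP is inactive.
Required activator WexP is absent, so *velF* is not transcribed.
→ *velF* is OFF.
0 of the 4 genes are transcribed.

0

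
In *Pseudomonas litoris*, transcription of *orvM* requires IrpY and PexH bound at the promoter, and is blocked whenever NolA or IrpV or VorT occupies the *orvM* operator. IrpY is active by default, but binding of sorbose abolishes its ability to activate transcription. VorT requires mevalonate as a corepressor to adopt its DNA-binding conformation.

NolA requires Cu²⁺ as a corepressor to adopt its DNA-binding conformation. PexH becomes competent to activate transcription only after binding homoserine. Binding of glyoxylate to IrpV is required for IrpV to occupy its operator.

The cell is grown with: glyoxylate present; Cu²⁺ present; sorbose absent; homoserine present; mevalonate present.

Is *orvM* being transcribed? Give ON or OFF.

OFF

Cu²⁺ is present, so NolA is active.
Sorbose is absent, so IrpY is active.
Glyoxylate is present, so IrpV is active.
Mevalonate is present, so VorT is active.
Homoserine is present, so PexH is active.
With repressor NolA bound, *orvM* is not transcribed.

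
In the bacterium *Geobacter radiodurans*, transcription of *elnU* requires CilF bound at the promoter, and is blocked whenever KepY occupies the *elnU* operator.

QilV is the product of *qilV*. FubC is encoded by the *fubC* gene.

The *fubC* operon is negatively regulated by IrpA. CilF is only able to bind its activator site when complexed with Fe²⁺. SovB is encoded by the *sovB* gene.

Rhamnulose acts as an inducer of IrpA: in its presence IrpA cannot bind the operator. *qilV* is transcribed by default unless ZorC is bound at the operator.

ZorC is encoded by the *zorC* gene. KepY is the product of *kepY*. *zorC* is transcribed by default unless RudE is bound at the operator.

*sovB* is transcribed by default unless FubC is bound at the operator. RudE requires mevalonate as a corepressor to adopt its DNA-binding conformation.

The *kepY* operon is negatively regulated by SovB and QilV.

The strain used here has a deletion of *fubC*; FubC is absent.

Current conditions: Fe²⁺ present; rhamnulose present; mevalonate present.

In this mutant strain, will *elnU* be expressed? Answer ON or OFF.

ON

FubC is non-functional in this strain, so it has no effect.
With no repressor bound, *sovB* is transcribed.
So SovB is produced and active.
Mevalonate is present, so RudE is active.
With repressor RudE bound, *zorC* is not transcribed.
So ZorC is not produced.
With no repressor bound, *qilV* is transcribed.
So QilV is produced and active.
With repressor SovB bound, *kepY* is not transcribed.
So KepY is not produced.
Fe²⁺ is present, so CilF is active.
No repressor is bound and CilF is active, so *elnU* is transcribed.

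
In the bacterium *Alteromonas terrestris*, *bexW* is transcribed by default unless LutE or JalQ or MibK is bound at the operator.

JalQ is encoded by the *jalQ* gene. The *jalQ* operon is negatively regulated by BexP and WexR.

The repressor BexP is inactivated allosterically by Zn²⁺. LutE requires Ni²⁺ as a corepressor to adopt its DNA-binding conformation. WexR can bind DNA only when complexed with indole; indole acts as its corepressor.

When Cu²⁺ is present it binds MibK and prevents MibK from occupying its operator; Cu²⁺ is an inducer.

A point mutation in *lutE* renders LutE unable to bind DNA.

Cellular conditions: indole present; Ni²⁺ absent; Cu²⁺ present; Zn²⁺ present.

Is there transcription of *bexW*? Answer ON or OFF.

ON

LutE is non-functional in this strain, so it has no effect.
Zn²⁺ is present, so BexP is inactive.
Indole is present, so WexR is active.
With repressor WexR bound, *jalQ* is not transcribed.
So JalQ is not produced.
Cu²⁺ is present, so MibK is inactive.
With no repressor bound, *bexW* is transcribed.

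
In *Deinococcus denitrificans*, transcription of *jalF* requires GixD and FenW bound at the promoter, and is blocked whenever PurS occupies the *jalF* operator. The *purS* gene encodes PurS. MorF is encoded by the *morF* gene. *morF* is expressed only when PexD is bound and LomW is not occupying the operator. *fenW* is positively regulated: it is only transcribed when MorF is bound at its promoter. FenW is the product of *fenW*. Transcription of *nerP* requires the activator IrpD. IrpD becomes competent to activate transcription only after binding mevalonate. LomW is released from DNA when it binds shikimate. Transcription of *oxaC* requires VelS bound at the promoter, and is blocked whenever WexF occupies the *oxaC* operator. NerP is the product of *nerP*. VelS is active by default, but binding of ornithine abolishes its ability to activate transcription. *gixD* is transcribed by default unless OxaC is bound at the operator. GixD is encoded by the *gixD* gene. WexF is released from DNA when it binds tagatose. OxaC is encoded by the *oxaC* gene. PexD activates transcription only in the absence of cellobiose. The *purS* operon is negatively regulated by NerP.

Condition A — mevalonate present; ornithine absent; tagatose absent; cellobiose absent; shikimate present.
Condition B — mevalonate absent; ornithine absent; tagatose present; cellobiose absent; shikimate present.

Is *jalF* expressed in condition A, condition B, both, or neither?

A only

Condition A:
Mevalonate is present, so IrpD is active.
No repressor is bound and IrpD is active, so *nerP* is transcribed.
So NerP is produced and active.
With repressor NerP bound, *purS* is not transcribed.
So PurS is not produced.
Ornithine is absent, so VelS is active.
Tagatose is absent, so WexF is active.
With repressor WexF bound, *oxaC* is not transcribed.
So OxaC is not produced.
With no repressor bound, *gixD* is transcribed.
So GixD is produced and active.
Cellobiose is absent, so PexD is active.
Shikimate is present, so LomW is inactive.
No repressor is bound and PexD is active, so *morF* is transcribed.
So MorF is produced and active.
No repressor is bound and MorF is active, so *fenW* is transcribed.
So FenW is produced and active.
No repressor is bound and GixD and FenW are active, so *jalF* is transcribed.
→ *jalF* is ON in A.
Condition B:
Mevalonate is absent, so IrpD is inactive.
Required activator IrpD is absent, so *nerP* is not transcribed.
So NerP is not produced.
With no repressor bound, *purS* is transcribed.
So PurS is produced and active.
Ornithine is absent, so VelS is active.
Tagatose is present, so WexF is inactive.
No repressor is bound and VelS is active, so *oxaC* is transcribed.
So OxaC is produced and active.
With repressor OxaC bound, *gixD* is not transcribed.
So GixD is not produced.
Cellobiose is absent, so PexD is active.
Shikimate is present, so LomW is inactive.
No repressor is bound and PexD is active, so *morF* is transcribed.
So MorF is produced and active.
No repressor is bound and MorF is active, so *fenW* is transcribed.
So FenW is produced and active.
With repressor PurS bound, *jalF* is not transcribed.
→ *jalF* is OFF in B.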